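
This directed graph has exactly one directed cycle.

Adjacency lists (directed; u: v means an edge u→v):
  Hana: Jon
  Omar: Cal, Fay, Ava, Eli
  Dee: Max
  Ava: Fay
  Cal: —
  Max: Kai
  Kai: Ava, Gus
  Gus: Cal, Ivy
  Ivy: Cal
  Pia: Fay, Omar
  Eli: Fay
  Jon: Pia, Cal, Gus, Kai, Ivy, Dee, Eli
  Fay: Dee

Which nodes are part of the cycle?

Ava, Dee, Fay, Kai, Max

DFS with gray/black marking from Dee:
Dee gray
  Max gray
    Kai gray
      Ava gray
        Fay gray
          Fay→Dee: Dee is gray → back edge
Back edge closes the cycle Dee → Max → Kai → Ava → Fay → Dee; its vertices are {Ava, Dee, Fay, Kai, Max}.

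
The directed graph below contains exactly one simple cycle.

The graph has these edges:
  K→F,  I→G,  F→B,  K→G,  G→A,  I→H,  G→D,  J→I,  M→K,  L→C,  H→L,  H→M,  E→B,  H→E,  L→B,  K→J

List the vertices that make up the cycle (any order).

DFS with gray/black marking from K:
K gray
  G gray
    D gray
    D black
    A gray
    A black
  G black
  F gray
    B gray
    B black
  F black
  J gray
    I gray
      I→G: G black — skip
      H gray
        M gray
          M→K: K is gray → back edge
Back edge closes the cycle K → J → I → H → M → K; its vertices are {H, I, J, K, M}.

H, I, J, K, M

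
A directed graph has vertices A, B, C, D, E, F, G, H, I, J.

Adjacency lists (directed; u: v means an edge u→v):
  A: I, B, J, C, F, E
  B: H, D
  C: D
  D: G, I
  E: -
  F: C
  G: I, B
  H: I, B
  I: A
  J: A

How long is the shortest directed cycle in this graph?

2

For each vertex v, BFS finds the shortest path from v back to v.
The shortest such closed walk is A → J → A, length 2.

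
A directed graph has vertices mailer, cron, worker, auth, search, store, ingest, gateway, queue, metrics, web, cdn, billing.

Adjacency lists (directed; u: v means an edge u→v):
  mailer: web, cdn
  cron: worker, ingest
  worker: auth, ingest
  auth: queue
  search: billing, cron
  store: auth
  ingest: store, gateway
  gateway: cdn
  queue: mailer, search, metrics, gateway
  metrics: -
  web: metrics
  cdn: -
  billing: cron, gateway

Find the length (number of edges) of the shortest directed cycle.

5

For each vertex v, BFS finds the shortest path from v back to v.
The shortest such closed walk is queue → search → cron → worker → auth → queue, length 5.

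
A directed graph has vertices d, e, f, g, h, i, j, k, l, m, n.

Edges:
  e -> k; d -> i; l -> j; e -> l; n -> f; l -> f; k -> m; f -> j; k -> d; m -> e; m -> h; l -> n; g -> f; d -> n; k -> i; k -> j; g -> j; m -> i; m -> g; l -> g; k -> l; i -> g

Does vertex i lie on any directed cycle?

No

i lies on a cycle iff there is a path from i back to itself.
Exploring from i, it never reaches itself; equivalently, its strongly connected component is a singleton.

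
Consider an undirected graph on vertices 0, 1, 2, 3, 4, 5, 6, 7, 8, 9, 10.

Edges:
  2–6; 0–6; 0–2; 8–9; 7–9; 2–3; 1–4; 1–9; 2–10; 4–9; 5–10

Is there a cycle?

Yes

DFS, tracking each vertex's parent; an edge to a visited non-parent vertex closes a cycle.
Start from 3:
visit 3 (parent –)
  visit 2 (parent 3)
    visit 6 (parent 2)
      6–2: parent, skip
      visit 0 (parent 6)
        0–6: parent, skip
        0–2: 2 visited and ≠ parent → cycle
Cycle: 2 – 6 – 0 – 2.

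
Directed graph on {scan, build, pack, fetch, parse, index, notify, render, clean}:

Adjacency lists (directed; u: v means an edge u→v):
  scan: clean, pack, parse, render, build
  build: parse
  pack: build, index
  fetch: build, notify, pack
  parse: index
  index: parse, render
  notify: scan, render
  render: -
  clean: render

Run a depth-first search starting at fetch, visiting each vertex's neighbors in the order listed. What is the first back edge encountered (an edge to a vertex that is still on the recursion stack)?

index→parse

DFS from fetch (visiting each vertex's neighbors in the order listed); mark gray on enter, black on exit:
fetch gray
  build gray
    parse gray
      index gray
        index→parse: parse is gray → back edge
First back edge: index → parse.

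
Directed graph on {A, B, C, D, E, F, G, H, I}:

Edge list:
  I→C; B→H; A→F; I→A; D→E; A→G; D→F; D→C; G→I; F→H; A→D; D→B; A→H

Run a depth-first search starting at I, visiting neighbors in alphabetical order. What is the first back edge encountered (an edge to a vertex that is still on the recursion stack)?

G->I

DFS from I (visiting neighbors in alphabetical order); mark gray on enter, black on exit:
I gray
  A gray
    D gray
      B gray
        H gray
        H black
      B black
      C gray
      C black
      E gray
      E black
      F gray
        F→H: H black — skip
      F black
    D black
    A→F: F black — skip
    G gray
      G→I: I is gray → back edge
First back edge: G → I.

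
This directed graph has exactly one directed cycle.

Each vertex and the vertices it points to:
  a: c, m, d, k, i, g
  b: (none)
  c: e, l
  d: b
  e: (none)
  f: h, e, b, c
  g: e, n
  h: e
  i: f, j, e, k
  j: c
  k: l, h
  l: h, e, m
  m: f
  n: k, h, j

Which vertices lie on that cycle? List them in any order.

DFS with gray/black marking from m:
m gray
  f gray
    h gray
      e gray
      e black
    h black
    f→e: e black — skip
    b gray
    b black
    c gray
      c→e: e black — skip
      l gray
        l→h: h black — skip
        l→e: e black — skip
        l→m: m is gray → back edge
Back edge closes the cycle m → f → c → l → m; its vertices are {c, f, l, m}.

c, f, l, m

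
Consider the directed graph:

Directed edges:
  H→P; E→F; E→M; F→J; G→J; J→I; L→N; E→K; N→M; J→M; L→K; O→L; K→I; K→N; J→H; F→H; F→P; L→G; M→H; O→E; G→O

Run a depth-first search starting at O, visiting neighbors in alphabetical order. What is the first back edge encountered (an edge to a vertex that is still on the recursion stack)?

DFS from O (visiting neighbors in alphabetical order); mark gray on enter, black on exit:
O gray
  E gray
    F gray
      H gray
        P gray
        P black
      H black
      J gray
        J→H: H black — skip
        I gray
        I black
        M gray
          M→H: H black — skip
        M black
      J black
      F→P: P black — skip
    F black
    K gray
      K→I: I black — skip
      N gray
        N→M: M black — skip
      N black
    K black
    E→M: M black — skip
  E black
  L gray
    G gray
      G→J: J black — skip
      G→O: O is gray → back edge
First back edge: G → O.

G→O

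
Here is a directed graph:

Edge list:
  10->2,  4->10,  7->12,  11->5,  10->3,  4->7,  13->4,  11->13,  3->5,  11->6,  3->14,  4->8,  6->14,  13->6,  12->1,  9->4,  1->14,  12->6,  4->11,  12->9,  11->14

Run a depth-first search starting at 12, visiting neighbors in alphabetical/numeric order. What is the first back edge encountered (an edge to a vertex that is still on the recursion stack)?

DFS from 12 (visiting neighbors in alphabetical/numeric order); mark gray on enter, black on exit:
12 gray
  1 gray
    14 gray
    14 black
  1 black
  6 gray
    6→14: 14 black — skip
  6 black
  9 gray
    4 gray
      7 gray
        7→12: 12 is gray → back edge
First back edge: 7 → 12.

7->12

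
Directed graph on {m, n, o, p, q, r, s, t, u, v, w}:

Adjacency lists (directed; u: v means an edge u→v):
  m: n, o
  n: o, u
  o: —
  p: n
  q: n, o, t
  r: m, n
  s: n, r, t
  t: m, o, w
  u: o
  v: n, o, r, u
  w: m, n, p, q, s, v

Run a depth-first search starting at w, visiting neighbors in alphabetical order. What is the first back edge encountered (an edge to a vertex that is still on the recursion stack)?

DFS from w (visiting neighbors in alphabetical order); mark gray on enter, black on exit:
w gray
  m gray
    n gray
      o gray
      o black
      u gray
        u→o: o black — skip
      u black
    n black
    m→o: o black — skip
  m black
  w→n: n black — skip
  p gray
    p→n: n black — skip
  p black
  q gray
    q→n: n black — skip
    q→o: o black — skip
    t gray
      t→m: m black — skip
      t→o: o black — skip
      t→w: w is gray → back edge
First back edge: t → w.

t->w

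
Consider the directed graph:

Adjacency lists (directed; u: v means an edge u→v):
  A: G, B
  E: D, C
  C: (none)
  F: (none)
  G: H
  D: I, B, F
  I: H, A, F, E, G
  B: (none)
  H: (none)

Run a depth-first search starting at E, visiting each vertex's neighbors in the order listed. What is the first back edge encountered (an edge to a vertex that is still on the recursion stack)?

I->E

DFS from E (visiting each vertex's neighbors in the order listed); mark gray on enter, black on exit:
E gray
  D gray
    I gray
      H gray
      H black
      A gray
        G gray
          G→H: H black — skip
        G black
        B gray
        B black
      A black
      F gray
      F black
      I→E: E is gray → back edge
First back edge: I → E.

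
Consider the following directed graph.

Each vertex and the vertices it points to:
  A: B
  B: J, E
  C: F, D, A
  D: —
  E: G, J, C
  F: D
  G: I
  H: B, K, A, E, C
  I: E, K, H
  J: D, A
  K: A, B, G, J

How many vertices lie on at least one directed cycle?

A vertex is on a directed cycle iff it belongs to a strongly connected component of size ≥ 2 (or has a self-loop).
The vertices on cycles are {A, B, C, E, G, H, I, J, K} — 9 in total.

9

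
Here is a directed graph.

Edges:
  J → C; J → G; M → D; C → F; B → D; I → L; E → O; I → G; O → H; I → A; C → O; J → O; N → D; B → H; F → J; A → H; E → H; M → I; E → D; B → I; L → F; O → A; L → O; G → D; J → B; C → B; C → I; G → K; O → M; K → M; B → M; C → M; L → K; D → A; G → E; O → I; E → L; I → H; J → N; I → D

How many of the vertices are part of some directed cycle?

11

A vertex is on a directed cycle iff it belongs to a strongly connected component of size ≥ 2 (or has a self-loop).
The vertices on cycles are {B, C, E, F, G, I, J, K, L, M, O} — 11 in total.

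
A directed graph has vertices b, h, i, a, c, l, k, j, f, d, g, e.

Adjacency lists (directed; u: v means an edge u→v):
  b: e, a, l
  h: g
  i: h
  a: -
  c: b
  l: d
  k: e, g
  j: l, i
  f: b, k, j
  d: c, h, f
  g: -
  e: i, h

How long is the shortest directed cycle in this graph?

4

For each vertex v, BFS finds the shortest path from v back to v.
The shortest such closed walk is d → f → j → l → d, length 4.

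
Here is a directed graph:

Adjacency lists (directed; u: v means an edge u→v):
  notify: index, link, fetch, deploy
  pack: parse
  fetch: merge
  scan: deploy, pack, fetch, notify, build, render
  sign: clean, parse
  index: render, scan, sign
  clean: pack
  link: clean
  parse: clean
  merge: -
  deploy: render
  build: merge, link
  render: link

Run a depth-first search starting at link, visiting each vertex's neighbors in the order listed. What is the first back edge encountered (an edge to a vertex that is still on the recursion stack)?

DFS from link (visiting each vertex's neighbors in the order listed); mark gray on enter, black on exit:
link gray
  clean gray
    pack gray
      parse gray
        parse→clean: clean is gray → back edge
First back edge: parse → clean.

parse→clean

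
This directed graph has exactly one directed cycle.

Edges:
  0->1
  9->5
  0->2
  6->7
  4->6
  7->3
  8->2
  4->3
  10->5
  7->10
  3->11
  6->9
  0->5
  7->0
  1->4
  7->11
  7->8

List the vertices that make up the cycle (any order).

DFS with gray/black marking from 4:
4 gray
  3 gray
    11 gray
    11 black
  3 black
  6 gray
    7 gray
      0 gray
        5 gray
        5 black
        1 gray
          1→4: 4 is gray → back edge
Back edge closes the cycle 4 → 6 → 7 → 0 → 1 → 4; its vertices are {0, 1, 4, 6, 7}.

0, 1, 4, 6, 7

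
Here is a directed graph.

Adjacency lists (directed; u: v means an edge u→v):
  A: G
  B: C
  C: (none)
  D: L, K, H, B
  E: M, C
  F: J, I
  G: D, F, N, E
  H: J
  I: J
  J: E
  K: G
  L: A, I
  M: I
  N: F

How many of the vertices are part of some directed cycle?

9

A vertex is on a directed cycle iff it belongs to a strongly connected component of size ≥ 2 (or has a self-loop).
The vertices on cycles are {A, D, E, G, I, J, K, L, M} — 9 in total.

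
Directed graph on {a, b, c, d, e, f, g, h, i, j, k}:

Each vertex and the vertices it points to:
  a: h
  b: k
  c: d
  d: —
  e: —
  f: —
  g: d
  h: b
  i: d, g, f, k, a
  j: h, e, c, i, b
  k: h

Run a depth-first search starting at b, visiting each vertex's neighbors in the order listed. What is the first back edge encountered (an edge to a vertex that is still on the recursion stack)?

h->b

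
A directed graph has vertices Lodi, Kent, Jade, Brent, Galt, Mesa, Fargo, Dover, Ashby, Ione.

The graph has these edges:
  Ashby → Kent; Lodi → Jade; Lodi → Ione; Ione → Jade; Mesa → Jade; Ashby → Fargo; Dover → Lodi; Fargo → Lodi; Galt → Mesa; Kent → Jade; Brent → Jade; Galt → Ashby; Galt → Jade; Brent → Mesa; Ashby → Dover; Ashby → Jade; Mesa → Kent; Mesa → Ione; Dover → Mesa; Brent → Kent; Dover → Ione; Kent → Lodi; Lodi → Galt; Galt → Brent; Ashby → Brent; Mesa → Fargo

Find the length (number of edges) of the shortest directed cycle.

For each vertex v, BFS finds the shortest path from v back to v.
The shortest such closed walk is Galt → Mesa → Fargo → Lodi → Galt, length 4.

4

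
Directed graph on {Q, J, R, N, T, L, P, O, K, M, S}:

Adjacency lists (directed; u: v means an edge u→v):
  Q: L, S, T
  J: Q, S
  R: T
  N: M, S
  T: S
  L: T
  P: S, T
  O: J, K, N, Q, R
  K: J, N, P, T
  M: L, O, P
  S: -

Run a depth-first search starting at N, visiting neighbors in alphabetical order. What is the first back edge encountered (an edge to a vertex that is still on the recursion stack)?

K→N

DFS from N (visiting neighbors in alphabetical order); mark gray on enter, black on exit:
N gray
  M gray
    L gray
      T gray
        S gray
        S black
      T black
    L black
    O gray
      J gray
        Q gray
          Q→L: L black — skip
          Q→S: S black — skip
          Q→T: T black — skip
        Q black
        J→S: S black — skip
      J black
      K gray
        K→J: J black — skip
        K→N: N is gray → back edge
First back edge: K → N.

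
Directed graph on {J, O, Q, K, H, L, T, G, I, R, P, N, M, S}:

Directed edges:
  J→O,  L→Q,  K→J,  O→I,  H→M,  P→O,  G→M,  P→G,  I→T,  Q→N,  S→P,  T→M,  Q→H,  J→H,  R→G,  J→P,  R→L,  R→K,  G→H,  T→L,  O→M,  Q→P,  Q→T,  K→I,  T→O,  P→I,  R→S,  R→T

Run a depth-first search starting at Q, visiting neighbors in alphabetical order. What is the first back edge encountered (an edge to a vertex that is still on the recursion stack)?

DFS from Q (visiting neighbors in alphabetical order); mark gray on enter, black on exit:
Q gray
  H gray
    M gray
    M black
  H black
  N gray
  N black
  P gray
    G gray
      G→H: H black — skip
      G→M: M black — skip
    G black
    I gray
      T gray
        L gray
          L→Q: Q is gray → back edge
First back edge: L → Q.

L->Q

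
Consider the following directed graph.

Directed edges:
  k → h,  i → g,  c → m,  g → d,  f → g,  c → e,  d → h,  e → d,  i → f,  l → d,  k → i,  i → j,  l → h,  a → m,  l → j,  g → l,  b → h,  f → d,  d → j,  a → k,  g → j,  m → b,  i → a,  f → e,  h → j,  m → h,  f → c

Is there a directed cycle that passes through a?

a is on a cycle iff a can reach itself via ≥1 edge.
a → k → i → a — yes.

Yes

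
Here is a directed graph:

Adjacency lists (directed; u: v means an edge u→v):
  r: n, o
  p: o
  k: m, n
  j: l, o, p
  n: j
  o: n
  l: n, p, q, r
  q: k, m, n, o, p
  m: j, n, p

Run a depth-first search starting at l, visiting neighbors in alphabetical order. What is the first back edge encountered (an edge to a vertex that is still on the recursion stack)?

j->l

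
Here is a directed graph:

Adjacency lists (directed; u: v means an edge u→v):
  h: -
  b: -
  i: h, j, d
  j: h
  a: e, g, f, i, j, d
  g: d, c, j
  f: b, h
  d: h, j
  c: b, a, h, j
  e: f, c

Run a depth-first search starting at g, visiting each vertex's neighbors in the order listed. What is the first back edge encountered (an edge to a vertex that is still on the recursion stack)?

DFS from g (visiting each vertex's neighbors in the order listed); mark gray on enter, black on exit:
g gray
  d gray
    h gray
    h black
    j gray
      j→h: h black — skip
    j black
  d black
  c gray
    b gray
    b black
    a gray
      e gray
        f gray
          f→b: b black — skip
          f→h: h black — skip
        f black
        e→c: c is gray → back edge
First back edge: e → c.

e→c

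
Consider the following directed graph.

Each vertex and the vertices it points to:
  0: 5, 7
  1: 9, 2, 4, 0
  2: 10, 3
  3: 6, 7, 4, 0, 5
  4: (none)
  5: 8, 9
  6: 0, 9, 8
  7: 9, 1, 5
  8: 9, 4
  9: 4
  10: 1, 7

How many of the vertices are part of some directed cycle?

7

A vertex is on a directed cycle iff it belongs to a strongly connected component of size ≥ 2 (or has a self-loop).
The vertices on cycles are {0, 1, 2, 3, 6, 7, 10} — 7 in total.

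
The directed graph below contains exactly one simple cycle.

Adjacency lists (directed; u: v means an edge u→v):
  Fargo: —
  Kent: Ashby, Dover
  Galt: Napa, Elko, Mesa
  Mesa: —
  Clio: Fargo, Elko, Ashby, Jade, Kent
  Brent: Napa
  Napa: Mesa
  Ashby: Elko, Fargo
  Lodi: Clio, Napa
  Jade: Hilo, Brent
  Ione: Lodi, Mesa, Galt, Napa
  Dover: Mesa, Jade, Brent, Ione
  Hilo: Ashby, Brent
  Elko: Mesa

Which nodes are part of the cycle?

Clio, Ione, Kent, Lodi, Dover

DFS with gray/black marking from Ione:
Ione gray
  Lodi gray
    Clio gray
      Fargo gray
      Fargo black
      Elko gray
        Mesa gray
        Mesa black
      Elko black
      Ashby gray
        Ashby→Elko: Elko black — skip
        Ashby→Fargo: Fargo black — skip
      Ashby black
      Jade gray
        Hilo gray
          Hilo→Ashby: Ashby black — skip
          Brent gray
            Napa gray
              Napa→Mesa: Mesa black — skip
            Napa black
          Brent black
        Hilo black
        Jade→Brent: Brent black — skip
      Jade black
      Kent gray
        Kent→Ashby: Ashby black — skip
        Dover gray
          Dover→Mesa: Mesa black — skip
          Dover→Jade: Jade black — skip
          Dover→Brent: Brent black — skip
          Dover→Ione: Ione is gray → back edge
Back edge closes the cycle Ione → Lodi → Clio → Kent → Dover → Ione; its vertices are {Clio, Ione, Kent, Lodi, Dover}.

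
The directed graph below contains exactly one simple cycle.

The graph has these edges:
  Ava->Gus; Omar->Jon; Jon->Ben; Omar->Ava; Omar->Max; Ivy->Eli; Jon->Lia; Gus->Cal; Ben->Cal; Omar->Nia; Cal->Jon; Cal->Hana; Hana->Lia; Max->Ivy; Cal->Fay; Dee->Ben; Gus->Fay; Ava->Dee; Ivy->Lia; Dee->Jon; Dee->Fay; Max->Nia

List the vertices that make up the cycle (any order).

Ben, Cal, Jon

DFS with gray/black marking from Cal:
Cal gray
  Jon gray
    Ben gray
      Ben→Cal: Cal is gray → back edge
Back edge closes the cycle Cal → Jon → Ben → Cal; its vertices are {Ben, Cal, Jon}.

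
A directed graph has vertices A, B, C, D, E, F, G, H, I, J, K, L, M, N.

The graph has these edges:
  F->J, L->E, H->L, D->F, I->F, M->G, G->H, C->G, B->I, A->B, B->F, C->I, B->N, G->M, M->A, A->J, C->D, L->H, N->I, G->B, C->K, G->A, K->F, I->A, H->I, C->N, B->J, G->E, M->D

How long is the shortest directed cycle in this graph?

2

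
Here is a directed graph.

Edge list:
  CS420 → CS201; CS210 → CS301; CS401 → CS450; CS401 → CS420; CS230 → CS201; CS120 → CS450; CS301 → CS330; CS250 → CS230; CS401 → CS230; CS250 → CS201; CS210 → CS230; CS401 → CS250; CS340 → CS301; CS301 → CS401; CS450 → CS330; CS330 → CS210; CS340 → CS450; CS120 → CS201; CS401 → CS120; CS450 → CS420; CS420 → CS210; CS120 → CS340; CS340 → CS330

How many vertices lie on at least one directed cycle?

A vertex is on a directed cycle iff it belongs to a strongly connected component of size ≥ 2 (or has a self-loop).
The vertices on cycles are {CS120, CS210, CS301, CS330, CS340, CS401, CS420, CS450} — 8 in total.

8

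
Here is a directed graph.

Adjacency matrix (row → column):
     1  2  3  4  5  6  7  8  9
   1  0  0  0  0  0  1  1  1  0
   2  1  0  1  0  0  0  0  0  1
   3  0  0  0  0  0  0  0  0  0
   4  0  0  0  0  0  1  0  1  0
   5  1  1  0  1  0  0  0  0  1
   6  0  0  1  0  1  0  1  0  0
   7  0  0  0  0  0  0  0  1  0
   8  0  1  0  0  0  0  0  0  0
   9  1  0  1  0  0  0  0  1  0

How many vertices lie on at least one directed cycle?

A vertex is on a directed cycle iff it belongs to a strongly connected component of size ≥ 2 (or has a self-loop).
The vertices on cycles are {1, 2, 4, 5, 6, 7, 8, 9} — 8 in total.

8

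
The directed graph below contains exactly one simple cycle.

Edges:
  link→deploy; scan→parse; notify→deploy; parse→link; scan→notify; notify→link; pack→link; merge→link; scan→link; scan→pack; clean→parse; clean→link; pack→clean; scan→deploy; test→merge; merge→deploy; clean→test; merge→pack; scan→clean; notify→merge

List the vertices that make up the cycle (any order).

pack, test, clean, merge

DFS with gray/black marking from pack:
pack gray
  clean gray
    parse gray
      link gray
        deploy gray
        deploy black
      link black
    parse black
    test gray
      merge gray
        merge→link: link black — skip
        merge→deploy: deploy black — skip
        merge→pack: pack is gray → back edge
Back edge closes the cycle pack → clean → test → merge → pack; its vertices are {pack, test, clean, merge}.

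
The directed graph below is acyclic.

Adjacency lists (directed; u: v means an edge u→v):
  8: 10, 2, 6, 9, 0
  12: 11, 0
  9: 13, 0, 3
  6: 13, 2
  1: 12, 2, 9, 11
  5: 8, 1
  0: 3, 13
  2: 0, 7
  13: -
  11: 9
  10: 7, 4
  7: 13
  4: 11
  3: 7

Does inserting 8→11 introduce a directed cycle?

No

Adding 8→11 creates a cycle iff 11 can already reach 8.
Explore from 11: no path reaches 8. The graph stays acyclic.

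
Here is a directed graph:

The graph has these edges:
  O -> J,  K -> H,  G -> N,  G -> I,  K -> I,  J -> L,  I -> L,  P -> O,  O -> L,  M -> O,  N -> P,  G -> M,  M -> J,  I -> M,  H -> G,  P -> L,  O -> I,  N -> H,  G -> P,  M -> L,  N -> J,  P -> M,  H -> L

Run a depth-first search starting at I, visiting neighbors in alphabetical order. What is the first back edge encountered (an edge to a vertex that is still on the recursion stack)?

O→I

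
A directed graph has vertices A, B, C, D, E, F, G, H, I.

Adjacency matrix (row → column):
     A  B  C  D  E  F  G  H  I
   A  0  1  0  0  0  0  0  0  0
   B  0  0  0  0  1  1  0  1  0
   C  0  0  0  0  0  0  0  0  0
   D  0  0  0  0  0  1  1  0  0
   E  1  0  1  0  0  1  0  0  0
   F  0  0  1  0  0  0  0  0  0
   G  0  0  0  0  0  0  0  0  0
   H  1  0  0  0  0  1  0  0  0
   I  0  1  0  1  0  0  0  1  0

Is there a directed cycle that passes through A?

Yes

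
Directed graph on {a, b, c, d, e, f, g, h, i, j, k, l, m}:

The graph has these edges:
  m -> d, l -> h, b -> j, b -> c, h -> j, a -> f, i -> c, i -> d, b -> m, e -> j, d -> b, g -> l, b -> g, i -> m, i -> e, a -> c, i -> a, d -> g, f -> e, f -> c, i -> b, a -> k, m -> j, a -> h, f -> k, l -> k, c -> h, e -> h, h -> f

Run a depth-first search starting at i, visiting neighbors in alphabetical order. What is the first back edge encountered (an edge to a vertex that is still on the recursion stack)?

DFS from i (visiting neighbors in alphabetical order); mark gray on enter, black on exit:
i gray
  a gray
    c gray
      h gray
        f gray
          f→c: c is gray → back edge
First back edge: f → c.

f→c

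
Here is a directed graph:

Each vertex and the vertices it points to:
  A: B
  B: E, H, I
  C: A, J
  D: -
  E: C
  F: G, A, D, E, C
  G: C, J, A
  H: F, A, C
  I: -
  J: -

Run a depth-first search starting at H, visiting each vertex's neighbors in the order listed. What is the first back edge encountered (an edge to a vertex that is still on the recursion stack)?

E->C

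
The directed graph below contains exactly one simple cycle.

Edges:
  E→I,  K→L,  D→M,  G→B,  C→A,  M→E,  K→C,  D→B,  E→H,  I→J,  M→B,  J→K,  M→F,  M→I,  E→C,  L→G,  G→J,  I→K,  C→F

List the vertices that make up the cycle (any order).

DFS with gray/black marking from K:
K gray
  C gray
    F gray
    F black
    A gray
    A black
  C black
  L gray
    G gray
      J gray
        J→K: K is gray → back edge
Back edge closes the cycle K → L → G → J → K; its vertices are {G, J, K, L}.

G, J, K, L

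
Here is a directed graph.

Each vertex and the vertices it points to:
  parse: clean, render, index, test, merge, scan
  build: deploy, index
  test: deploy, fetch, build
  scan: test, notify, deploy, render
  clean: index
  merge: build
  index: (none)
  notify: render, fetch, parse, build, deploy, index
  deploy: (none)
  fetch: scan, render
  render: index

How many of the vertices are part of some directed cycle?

5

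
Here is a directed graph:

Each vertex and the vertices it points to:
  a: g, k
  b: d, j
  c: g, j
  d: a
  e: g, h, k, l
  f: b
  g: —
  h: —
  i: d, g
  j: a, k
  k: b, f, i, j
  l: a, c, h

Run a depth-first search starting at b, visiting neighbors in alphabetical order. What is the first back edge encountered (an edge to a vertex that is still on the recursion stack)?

DFS from b (visiting neighbors in alphabetical order); mark gray on enter, black on exit:
b gray
  d gray
    a gray
      g gray
      g black
      k gray
        k→b: b is gray → back edge
First back edge: k → b.

k→b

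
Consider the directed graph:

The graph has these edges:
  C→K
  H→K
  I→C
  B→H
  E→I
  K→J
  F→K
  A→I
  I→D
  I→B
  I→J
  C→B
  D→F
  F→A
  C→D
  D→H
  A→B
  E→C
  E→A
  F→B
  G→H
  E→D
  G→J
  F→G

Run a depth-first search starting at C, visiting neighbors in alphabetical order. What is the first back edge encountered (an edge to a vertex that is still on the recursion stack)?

I→C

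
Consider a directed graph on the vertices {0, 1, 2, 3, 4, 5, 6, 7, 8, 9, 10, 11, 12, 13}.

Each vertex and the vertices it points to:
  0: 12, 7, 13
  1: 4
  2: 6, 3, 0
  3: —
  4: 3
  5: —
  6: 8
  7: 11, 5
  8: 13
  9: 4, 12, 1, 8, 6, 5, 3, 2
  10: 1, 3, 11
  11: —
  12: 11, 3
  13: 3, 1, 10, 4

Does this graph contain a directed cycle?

No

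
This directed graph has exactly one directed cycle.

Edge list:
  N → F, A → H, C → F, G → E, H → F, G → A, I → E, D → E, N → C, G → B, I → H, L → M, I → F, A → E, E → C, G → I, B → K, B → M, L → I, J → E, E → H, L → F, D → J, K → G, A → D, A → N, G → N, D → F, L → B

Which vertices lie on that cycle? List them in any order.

B, G, K

DFS with gray/black marking from B:
B gray
  M gray
  M black
  K gray
    G gray
      N gray
        F gray
        F black
        C gray
          C→F: F black — skip
        C black
      N black
      I gray
        E gray
          H gray
            H→F: F black — skip
          H black
          E→C: C black — skip
        E black
        I→H: H black — skip
        I→F: F black — skip
      I black
      G→B: B is gray → back edge
Back edge closes the cycle B → K → G → B; its vertices are {B, G, K}.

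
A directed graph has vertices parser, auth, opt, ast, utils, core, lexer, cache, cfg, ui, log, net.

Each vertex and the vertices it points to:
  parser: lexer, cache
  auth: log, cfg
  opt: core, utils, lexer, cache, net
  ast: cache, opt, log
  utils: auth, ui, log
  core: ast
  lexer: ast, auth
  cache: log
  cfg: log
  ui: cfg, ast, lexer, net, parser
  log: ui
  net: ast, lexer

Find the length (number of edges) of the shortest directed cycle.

For each vertex v, BFS finds the shortest path from v back to v.
The shortest such closed walk is opt → net → ast → opt, length 3.

3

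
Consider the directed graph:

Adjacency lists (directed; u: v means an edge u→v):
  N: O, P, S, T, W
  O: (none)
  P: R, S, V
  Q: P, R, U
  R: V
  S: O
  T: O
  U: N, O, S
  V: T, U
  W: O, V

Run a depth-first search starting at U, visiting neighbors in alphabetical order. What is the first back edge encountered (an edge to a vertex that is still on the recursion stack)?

V→U

DFS from U (visiting neighbors in alphabetical order); mark gray on enter, black on exit:
U gray
  N gray
    O gray
    O black
    P gray
      R gray
        V gray
          T gray
            T→O: O black — skip
          T black
          V→U: U is gray → back edge
First back edge: V → U.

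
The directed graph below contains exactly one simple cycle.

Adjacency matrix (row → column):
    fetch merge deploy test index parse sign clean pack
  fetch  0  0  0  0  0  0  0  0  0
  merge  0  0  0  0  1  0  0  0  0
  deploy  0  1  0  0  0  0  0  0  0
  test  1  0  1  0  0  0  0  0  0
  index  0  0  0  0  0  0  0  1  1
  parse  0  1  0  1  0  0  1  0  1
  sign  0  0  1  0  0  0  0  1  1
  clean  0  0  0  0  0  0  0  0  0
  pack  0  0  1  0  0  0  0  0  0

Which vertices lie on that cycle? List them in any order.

DFS with gray/black marking from merge:
merge gray
  index gray
    clean gray
    clean black
    pack gray
      deploy gray
        deploy→merge: merge is gray → back edge
Back edge closes the cycle merge → index → pack → deploy → merge; its vertices are {pack, index, merge, deploy}.

pack, index, merge, deploy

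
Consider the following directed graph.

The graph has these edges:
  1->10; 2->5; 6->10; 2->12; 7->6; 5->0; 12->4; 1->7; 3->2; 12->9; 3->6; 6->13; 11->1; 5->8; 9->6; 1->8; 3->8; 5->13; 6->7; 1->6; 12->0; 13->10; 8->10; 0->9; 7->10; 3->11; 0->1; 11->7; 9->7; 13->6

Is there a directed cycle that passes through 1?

No

1 lies on a cycle iff there is a path from 1 back to itself.
Exploring from 1, it never reaches itself; equivalently, its strongly connected component is a singleton.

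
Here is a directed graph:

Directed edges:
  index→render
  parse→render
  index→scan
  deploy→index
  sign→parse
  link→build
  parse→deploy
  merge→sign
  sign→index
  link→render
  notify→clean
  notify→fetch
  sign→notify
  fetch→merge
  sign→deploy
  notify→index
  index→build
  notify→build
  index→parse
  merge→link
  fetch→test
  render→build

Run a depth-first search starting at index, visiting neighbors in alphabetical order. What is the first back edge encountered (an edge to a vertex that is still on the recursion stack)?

DFS from index (visiting neighbors in alphabetical order); mark gray on enter, black on exit:
index gray
  build gray
  build black
  parse gray
    deploy gray
      deploy→index: index is gray → back edge
First back edge: deploy → index.

deploy->index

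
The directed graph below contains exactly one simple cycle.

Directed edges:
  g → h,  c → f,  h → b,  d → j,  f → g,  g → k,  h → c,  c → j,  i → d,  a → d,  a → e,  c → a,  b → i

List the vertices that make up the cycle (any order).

c, f, g, h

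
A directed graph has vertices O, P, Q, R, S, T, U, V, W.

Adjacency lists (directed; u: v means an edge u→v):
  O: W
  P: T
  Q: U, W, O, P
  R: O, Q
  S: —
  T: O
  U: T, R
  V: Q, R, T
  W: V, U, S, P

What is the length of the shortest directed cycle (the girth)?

For each vertex v, BFS finds the shortest path from v back to v.
The shortest such closed walk is Q → W → V → Q, length 3.

3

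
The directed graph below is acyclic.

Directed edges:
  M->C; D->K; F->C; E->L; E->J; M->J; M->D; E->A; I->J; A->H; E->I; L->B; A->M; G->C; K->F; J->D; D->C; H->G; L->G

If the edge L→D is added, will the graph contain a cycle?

No

Adding L→D creates a cycle iff D can already reach L.
Explore from D: no path reaches L. The graph stays acyclic.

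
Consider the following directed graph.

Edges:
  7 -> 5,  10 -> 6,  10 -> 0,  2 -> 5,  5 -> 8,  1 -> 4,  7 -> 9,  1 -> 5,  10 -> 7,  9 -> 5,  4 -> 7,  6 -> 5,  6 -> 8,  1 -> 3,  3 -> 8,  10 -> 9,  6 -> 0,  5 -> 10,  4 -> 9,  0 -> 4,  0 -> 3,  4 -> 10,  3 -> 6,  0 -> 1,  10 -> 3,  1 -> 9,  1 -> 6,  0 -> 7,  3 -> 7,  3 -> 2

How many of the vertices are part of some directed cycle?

A vertex is on a directed cycle iff it belongs to a strongly connected component of size ≥ 2 (or has a self-loop).
The vertices on cycles are {0, 1, 2, 3, 4, 5, 6, 7, 9, 10} — 10 in total.

10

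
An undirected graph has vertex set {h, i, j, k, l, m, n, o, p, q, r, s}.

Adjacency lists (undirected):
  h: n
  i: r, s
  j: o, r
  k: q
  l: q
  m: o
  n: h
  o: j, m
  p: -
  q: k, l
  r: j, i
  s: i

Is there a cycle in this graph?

No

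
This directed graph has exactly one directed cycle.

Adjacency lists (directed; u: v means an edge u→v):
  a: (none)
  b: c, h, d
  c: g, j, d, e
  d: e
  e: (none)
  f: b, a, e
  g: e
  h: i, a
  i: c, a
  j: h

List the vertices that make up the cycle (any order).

c, h, i, j

DFS with gray/black marking from c:
c gray
  g gray
    e gray
    e black
  g black
  j gray
    h gray
      i gray
        i→c: c is gray → back edge
Back edge closes the cycle c → j → h → i → c; its vertices are {c, h, i, j}.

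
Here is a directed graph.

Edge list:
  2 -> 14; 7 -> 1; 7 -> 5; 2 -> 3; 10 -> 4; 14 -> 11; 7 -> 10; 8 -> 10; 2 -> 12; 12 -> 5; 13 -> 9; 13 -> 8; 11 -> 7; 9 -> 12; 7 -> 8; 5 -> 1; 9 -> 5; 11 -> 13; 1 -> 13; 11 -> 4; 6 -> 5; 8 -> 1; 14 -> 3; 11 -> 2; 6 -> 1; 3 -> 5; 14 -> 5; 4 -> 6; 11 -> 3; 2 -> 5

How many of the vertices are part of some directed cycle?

12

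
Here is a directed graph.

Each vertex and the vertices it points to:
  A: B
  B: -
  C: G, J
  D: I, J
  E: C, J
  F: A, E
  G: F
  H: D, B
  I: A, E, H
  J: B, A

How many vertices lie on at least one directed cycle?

A vertex is on a directed cycle iff it belongs to a strongly connected component of size ≥ 2 (or has a self-loop).
The vertices on cycles are {C, D, E, F, G, H, I} — 7 in total.

7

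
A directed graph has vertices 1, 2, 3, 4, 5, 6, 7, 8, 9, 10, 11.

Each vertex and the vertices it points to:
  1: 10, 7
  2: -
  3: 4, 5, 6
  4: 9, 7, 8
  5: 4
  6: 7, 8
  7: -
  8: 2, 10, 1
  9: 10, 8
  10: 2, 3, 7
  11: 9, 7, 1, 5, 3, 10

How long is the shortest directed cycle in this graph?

For each vertex v, BFS finds the shortest path from v back to v.
The shortest such closed walk is 9 → 10 → 3 → 4 → 9, length 4.

4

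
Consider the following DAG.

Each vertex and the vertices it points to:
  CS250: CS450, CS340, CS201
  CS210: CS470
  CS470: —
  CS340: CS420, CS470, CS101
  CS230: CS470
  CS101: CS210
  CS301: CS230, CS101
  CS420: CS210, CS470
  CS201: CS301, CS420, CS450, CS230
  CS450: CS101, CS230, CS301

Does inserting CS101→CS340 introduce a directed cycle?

Yes

Adding CS101→CS340 creates a cycle iff CS340 can already reach CS101.
Path from CS340: CS340 → CS101.
So CS340 → … → CS101 → CS340 is a cycle.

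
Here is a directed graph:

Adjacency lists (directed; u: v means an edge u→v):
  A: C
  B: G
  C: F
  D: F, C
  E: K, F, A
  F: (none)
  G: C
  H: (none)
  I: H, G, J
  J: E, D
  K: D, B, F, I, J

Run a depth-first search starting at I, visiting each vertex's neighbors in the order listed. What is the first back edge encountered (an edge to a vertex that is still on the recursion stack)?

DFS from I (visiting each vertex's neighbors in the order listed); mark gray on enter, black on exit:
I gray
  H gray
  H black
  G gray
    C gray
      F gray
      F black
    C black
  G black
  J gray
    E gray
      K gray
        D gray
          D→F: F black — skip
          D→C: C black — skip
        D black
        B gray
          B→G: G black — skip
        B black
        K→F: F black — skip
        K→I: I is gray → back edge
First back edge: K → I.

K->I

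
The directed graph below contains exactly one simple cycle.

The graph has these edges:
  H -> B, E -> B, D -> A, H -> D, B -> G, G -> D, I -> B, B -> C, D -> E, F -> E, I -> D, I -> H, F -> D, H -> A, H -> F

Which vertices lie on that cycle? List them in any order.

B, D, E, G

DFS with gray/black marking from B:
B gray
  C gray
  C black
  G gray
    D gray
      E gray
        E→B: B is gray → back edge
Back edge closes the cycle B → G → D → E → B; its vertices are {B, D, E, G}.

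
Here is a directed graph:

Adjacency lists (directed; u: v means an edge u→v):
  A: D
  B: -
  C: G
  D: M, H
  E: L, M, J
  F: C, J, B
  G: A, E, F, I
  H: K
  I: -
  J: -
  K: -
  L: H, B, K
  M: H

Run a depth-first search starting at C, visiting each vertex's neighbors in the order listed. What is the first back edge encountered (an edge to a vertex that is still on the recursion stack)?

F->C

DFS from C (visiting each vertex's neighbors in the order listed); mark gray on enter, black on exit:
C gray
  G gray
    A gray
      D gray
        M gray
          H gray
            K gray
            K black
          H black
        M black
        D→H: H black — skip
      D black
    A black
    E gray
      L gray
        L→H: H black — skip
        B gray
        B black
        L→K: K black — skip
      L black
      E→M: M black — skip
      J gray
      J black
    E black
    F gray
      F→C: C is gray → back edge
First back edge: F → C.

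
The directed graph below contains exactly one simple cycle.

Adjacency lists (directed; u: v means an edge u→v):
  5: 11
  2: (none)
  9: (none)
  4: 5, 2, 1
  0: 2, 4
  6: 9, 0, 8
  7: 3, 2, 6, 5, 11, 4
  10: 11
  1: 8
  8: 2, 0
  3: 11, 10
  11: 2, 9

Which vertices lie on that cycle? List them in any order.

DFS with gray/black marking from 4:
4 gray
  5 gray
    11 gray
      2 gray
      2 black
      9 gray
      9 black
    11 black
  5 black
  4→2: 2 black — skip
  1 gray
    8 gray
      8→2: 2 black — skip
      0 gray
        0→2: 2 black — skip
        0→4: 4 is gray → back edge
Back edge closes the cycle 4 → 1 → 8 → 0 → 4; its vertices are {0, 1, 4, 8}.

0, 1, 4, 8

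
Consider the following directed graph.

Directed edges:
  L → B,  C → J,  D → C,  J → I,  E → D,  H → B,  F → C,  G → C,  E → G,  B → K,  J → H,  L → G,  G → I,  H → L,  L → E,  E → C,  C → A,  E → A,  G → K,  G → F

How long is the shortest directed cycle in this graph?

5

For each vertex v, BFS finds the shortest path from v back to v.
The shortest such closed walk is H → L → G → C → J → H, length 5.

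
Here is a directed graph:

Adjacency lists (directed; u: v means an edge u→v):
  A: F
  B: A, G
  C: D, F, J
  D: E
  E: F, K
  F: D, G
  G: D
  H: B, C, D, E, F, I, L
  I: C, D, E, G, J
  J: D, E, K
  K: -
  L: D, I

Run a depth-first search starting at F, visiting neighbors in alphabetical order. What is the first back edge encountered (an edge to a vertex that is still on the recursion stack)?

DFS from F (visiting neighbors in alphabetical order); mark gray on enter, black on exit:
F gray
  D gray
    E gray
      E→F: F is gray → back edge
First back edge: E → F.

E→F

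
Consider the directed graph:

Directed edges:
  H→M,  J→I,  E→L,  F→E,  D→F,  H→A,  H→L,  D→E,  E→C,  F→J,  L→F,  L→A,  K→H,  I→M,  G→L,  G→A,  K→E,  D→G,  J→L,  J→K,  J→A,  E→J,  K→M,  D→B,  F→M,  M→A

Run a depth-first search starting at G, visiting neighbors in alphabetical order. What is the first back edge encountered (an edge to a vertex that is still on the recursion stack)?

DFS from G (visiting neighbors in alphabetical order); mark gray on enter, black on exit:
G gray
  A gray
  A black
  L gray
    L→A: A black — skip
    F gray
      E gray
        C gray
        C black
        J gray
          J→A: A black — skip
          I gray
            M gray
              M→A: A black — skip
            M black
          I black
          K gray
            K→E: E is gray → back edge
First back edge: K → E.

K->E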